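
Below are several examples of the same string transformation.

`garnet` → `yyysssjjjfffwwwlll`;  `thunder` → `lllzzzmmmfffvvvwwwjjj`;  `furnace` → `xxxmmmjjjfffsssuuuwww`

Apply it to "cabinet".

Each output is the input with this applied: shift every letter 8 places backward in the alphabet (wrapping around), then repeat every character 3 times.
On "cabinet": the first step gives "ustafwl", and the second then gives "uuussstttaaafffwwwlll".

uuussstttaaafffwwwlll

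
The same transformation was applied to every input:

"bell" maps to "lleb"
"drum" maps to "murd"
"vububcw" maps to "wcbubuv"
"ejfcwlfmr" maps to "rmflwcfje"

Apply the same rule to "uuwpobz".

zbopwuu

What's happening: reverse the string.
Applying that to "uuwpobz" gives "zbopwuu".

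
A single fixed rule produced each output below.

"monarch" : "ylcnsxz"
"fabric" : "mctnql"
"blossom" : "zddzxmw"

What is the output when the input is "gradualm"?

loflwxrc

Each output is the input with this applied: shift every letter 11 places forward in the alphabet (wrapping around), then move the first 2 characters to the end (rotate left by 2).
On "gradualm": the first step gives "rcloflwx", and the second then gives "loflwxrc".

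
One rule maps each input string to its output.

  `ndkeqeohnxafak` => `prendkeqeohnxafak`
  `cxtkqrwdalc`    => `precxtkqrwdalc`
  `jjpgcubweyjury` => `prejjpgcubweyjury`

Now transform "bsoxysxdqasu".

prebsoxysxdqasu

Each output is the input with this applied: prepend "pre".
On "bsoxysxdqasu" that produces "prebsoxysxdqasu".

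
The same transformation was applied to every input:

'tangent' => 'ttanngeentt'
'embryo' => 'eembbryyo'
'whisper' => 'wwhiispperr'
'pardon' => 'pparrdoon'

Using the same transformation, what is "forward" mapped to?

fforrwaardd

The transformation: repeat every character 3 times, then keep every other character starting from the first (positions 1st, 3rd, 5th, ...).
On "forward": the first step gives "fffooorrrwwwaaarrrddd", and the second then gives "fforrwaardd".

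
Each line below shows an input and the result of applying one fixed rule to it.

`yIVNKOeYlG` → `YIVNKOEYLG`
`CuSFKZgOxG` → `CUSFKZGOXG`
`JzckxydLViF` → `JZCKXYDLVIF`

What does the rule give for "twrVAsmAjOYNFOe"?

The rule is to convert every letter to uppercase.
"twrVAsmAjOYNFOe" → "TWRVASMAJOYNFOE".

TWRVASMAJOYNFOE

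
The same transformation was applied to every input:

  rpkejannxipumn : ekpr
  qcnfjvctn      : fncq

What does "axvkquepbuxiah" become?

kvxa

Rule — reverse the string, then keep only the last 4 characters.
Starting from "axvkquepbuxiah": after the first operation, "haixubpeuqkvxa"; after the second, "kvxa".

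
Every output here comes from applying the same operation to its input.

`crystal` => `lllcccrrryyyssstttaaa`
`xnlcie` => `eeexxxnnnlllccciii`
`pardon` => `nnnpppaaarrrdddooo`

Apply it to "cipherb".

The pattern: move the last character to the front, then repeat every character 3 times.
Applying both steps to "cipherb": "bcipher", then "bbbccciiippphhheeerrr".

bbbccciiippphhheeerrr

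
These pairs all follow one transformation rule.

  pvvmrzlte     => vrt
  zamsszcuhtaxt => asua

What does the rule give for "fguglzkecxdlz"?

The transformation: keep one character in every 3, starting at position 2 (positions 2nd, 5th, 8th, ...).
Applying that to "fguglzkecxdlz" gives "gled".

gled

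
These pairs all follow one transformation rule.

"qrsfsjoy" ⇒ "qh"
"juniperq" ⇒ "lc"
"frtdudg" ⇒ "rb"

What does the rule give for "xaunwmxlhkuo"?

skfm

Rule — shift every letter 2 places backward in the alphabet (wrapping around), then keep one character in every 3, starting at position 3 (positions 3rd, 6th, 9th, ...).
So "xaunwmxlhkuo" becomes "skfm".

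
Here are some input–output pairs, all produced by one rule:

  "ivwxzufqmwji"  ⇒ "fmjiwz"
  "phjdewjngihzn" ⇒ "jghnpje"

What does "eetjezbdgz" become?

What's happening: keep every other character starting from the first (positions 1st, 3rd, 5th, ...), then move the first 3 characters to the end (rotate left by 3).
Starting from "eetjezbdgz": after the first operation, "etebg"; after the second, "bgete".

bgete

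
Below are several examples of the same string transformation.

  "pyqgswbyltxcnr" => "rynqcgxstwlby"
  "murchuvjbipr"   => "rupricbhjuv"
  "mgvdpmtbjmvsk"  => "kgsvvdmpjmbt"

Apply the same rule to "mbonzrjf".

fbjornz

What's happening: take characters alternately from the front and the back (1st, last, 2nd, 2nd-last, ...), then delete the first character.
Starting from "mbonzrjf": after the first operation, "mfbjornz"; after the second, "fbjornz".
(Check on "murchuvjbipr": → "mrupricbhjuv" → "rupricbhjuv" ✓)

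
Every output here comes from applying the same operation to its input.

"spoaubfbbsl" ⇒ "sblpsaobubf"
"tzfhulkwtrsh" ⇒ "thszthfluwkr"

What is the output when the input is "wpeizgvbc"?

In each case the input is transformed by: swap each adjacent pair of characters (1↔2, 3↔4, ...), then move the last 3 characters to the front (rotate right by 3).
For "wpeizgvbc", step one produces "pwiegzbvc"; step two turns that into "bvcpwiegz".

bvcpwiegz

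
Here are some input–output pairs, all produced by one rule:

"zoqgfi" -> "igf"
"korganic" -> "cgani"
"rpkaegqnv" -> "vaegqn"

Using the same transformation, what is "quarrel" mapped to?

In each case the input is transformed by: delete the first 3 characters, then move the last character to the front.
Working it through for "quarrel": intermediate "rrel", final "lrre".

lrre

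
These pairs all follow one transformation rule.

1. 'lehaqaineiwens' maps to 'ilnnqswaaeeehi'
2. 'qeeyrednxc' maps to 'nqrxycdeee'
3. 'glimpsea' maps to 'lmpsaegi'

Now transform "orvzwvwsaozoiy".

vvwwyzzaiooors

The rule is to sort the characters into alphabetical order, then swap the front and back halves of the string.
Applying both steps to "orvzwvwsaozoiy": "aiooorsvvwwyzz", then "vvwwyzzaiooors".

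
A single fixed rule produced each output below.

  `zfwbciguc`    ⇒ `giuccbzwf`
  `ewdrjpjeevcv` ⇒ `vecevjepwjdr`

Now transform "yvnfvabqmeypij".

The pattern: move the last 3 characters to the front (rotate right by 3), then take characters alternately from the front and the back (1st, last, 2nd, 2nd-last, ...).
For "yvnfvabqmeypij", step one produces "pijyvnfvabqmey"; step two turns that into "pyiejmyqvbnafv".

pyiejmyqvbnafv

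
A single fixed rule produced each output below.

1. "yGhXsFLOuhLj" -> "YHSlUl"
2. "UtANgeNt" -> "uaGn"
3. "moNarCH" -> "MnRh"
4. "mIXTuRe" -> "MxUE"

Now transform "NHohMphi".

Looking at the pairs, the operation is to keep every other character starting from the first (positions 1st, 3rd, 5th, ...), then flip the case of every letter.
For "NHohMphi" the result is "nOmH".

nOmH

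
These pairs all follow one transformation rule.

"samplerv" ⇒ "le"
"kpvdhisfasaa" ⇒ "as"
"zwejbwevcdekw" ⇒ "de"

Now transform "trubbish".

bi

Looking at the pairs, the operation is to move the last 2 characters to the front (rotate right by 2), then keep only the last 2 characters.
Working it through for "trubbish": intermediate "shtrubbi", final "bi".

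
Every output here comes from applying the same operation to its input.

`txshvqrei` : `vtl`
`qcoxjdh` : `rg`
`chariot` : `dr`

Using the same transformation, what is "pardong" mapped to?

uq

Each output is the input with this applied: keep one character in every 3, starting at position 3 (positions 3rd, 6th, 9th, ...), then shift every letter 3 places forward in the alphabet (wrapping around).
Working it through for "pardong": intermediate "rn", final "uq".
(Check on "chariot": → "ao" → "dr" ✓)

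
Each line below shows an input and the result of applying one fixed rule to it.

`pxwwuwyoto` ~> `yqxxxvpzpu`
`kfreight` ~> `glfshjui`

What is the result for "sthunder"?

The pattern: swap each adjacent pair of characters (1↔2, 3↔4, ...), then shift every letter 1 place forward in the alphabet (wrapping around).
On "sthunder": the first step gives "tsuhdnre", and the second then gives "utvieosf".

utvieosf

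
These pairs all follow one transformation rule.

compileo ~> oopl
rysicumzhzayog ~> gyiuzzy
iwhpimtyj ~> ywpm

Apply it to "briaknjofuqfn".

The rule is to keep every other character starting from the second (positions 2nd, 4th, 6th, ...), then move the last character to the front.
On "briaknjofuqfn": the first step gives "ranouf", and the second then gives "franou".

franou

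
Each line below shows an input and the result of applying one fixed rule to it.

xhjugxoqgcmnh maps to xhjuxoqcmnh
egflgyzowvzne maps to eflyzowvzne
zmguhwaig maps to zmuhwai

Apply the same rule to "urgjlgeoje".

In each case the input is transformed by: remove every "g".
"urgjlgeoje" → "urjleoje".

urjleoje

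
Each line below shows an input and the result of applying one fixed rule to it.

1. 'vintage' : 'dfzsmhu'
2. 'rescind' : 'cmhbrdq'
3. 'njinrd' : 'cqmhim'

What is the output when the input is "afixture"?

dqtswhez

The pattern: shift every letter 1 place backward in the alphabet (wrapping around), then reverse the string.
Starting from "afixture": after the first operation, "zehwstqd"; after the second, "dqtswhez".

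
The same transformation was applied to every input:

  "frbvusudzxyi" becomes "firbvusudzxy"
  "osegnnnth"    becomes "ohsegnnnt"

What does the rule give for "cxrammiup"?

In each case the input is transformed by: swap the first and last characters, then move the last character to the front.
"cxrammiup" → "pxrammiuc" → "cpxrammiu".

cpxrammiu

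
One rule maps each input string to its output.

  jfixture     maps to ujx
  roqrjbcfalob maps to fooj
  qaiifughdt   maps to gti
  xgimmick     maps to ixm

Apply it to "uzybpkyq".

Each output is the input with this applied: swap the front and back halves of the string, then keep one character in every 3, starting at position 2 (positions 2nd, 5th, 8th, ...).
Working it through for "uzybpkyq": intermediate "pkyquzyb", final "kub".

kub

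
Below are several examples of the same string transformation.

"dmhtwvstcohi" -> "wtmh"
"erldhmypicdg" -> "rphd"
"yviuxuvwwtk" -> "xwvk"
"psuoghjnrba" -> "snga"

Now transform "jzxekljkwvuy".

Rule — keep one character in every 3, starting at position 2 (positions 2nd, 5th, 8th, ...), then sort the characters into reverse alphabetical order.
Doing the same to "jzxekljkwvuy": "zukk".
(Check on "dmhtwvstcohi": → "mwth" → "wtmh" ✓)

zukk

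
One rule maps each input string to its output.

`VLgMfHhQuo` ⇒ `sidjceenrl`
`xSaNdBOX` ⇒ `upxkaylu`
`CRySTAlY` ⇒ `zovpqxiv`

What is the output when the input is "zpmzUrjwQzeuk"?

In each case the input is transformed by: shift every letter 3 places backward in the alphabet (wrapping around), then convert every letter to lowercase.
On "zpmzUrjwQzeuk": the first step gives "wmjwRogtNwbrh", and the second then gives "wmjwrogtnwbrh".
(Check on "VLgMfHhQuo": → "SIdJcEeNrl" → "sidjceenrl" ✓)

wmjwrogtnwbrh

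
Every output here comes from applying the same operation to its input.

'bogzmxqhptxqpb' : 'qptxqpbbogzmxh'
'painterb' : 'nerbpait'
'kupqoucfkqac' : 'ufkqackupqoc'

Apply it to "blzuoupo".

The rule is to swap the front and back halves of the string, then swap the first and last characters.
Applying both steps to "blzuoupo": "oupoblzu", then "uupoblzo".
(Check on "bogzmxqhptxqpb": → "hptxqpbbogzmxq" → "qptxqpbbogzmxh" ✓)

uupoblzo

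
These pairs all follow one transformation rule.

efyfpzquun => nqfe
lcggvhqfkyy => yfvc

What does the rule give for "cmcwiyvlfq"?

The rule is to reverse the string, then keep one character in every 3, starting at position 1 (positions 1st, 4th, 7th, ...).
For "cmcwiyvlfq", step one produces "qflvyiwcmc"; step two turns that into "qvwc".

qvwc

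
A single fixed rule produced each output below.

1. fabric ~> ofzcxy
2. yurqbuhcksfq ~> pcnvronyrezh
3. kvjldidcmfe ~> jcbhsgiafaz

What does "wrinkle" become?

Looking at the pairs, the operation is to shift every letter 3 places backward in the alphabet (wrapping around), then move the last 3 characters to the front (rotate right by 3).
Applying both steps to "wrinkle": "tofkhib", then "hibtofk".

hibtofk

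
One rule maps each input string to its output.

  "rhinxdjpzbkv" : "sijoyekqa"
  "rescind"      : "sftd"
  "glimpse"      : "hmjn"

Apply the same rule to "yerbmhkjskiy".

zfscnilkt

Rule — shift every letter 1 place forward in the alphabet (wrapping around), then delete the last 3 characters.
On "yerbmhkjskiy": the first step gives "zfscnilktljz", and the second then gives "zfscnilkt".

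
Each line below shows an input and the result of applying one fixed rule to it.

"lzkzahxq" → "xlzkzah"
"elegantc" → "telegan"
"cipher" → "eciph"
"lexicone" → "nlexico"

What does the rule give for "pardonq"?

Looking at the pairs, the operation is to delete the last character, then move the last character to the front.
On "pardonq": the first step gives "pardon", and the second then gives "npardo".

npardo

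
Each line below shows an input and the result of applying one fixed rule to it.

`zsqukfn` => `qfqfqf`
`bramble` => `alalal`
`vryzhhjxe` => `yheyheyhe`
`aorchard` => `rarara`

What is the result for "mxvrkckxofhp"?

vcopvcopvcop

The transformation: keep one character in every 3, starting at position 3 (positions 3rd, 6th, 9th, ...), then write the whole string 3 times in a row.
On "mxvrkckxofhp": the first step gives "vcop", and the second then gives "vcopvcopvcop".
(Check on "bramble": → "al" → "alalal" ✓)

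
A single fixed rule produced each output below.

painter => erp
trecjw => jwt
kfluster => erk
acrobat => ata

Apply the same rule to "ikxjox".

oxi

Each output is the input with this applied: move the first character to the end, then keep only the last 3 characters.
For "ikxjox", step one produces "kxjoxi"; step two turns that into "oxi".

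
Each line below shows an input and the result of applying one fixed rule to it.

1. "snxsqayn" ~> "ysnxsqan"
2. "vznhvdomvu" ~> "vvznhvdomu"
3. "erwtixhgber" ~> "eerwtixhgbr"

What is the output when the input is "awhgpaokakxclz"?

Each output is the input with this applied: move the last character to the front, then swap the first and last characters.
"awhgpaokakxclz" → "zawhgpaokakxcl" → "lawhgpaokakxcz".

lawhgpaokakxcz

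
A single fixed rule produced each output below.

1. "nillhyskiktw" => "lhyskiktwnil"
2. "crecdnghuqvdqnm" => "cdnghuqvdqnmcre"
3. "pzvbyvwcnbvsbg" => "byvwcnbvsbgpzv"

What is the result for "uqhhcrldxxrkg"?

In each case the input is transformed by: move the first 3 characters to the end (rotate left by 3).
Applying that to "uqhhcrldxxrkg" gives "hcrldxxrkguqh".

hcrldxxrkguqh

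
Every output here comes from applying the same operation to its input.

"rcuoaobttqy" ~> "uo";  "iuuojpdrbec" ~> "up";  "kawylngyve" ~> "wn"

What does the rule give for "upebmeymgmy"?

Each output is the input with this applied: delete the last 3 characters, then keep one character in every 3, starting at position 3 (positions 3rd, 6th, 9th, ...).
Starting from "upebmeymgmy": after the first operation, "upebmeym"; after the second, "ee".

ee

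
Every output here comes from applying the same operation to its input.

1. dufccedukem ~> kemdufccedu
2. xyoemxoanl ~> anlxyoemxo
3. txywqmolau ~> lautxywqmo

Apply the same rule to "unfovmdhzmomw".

The rule is to move the last 3 characters to the front (rotate right by 3).
So "unfovmdhzmomw" becomes "omwunfovmdhzm".

omwunfovmdhzm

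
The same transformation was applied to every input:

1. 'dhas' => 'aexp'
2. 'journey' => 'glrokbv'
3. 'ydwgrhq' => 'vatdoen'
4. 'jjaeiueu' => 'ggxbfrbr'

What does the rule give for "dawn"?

The transformation: shift every letter 3 places backward in the alphabet (wrapping around).
"dawn" → "axtk".

axtk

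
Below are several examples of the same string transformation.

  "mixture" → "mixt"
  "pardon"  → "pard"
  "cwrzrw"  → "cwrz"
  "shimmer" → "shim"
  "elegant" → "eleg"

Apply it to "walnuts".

waln

Looking at the pairs, the operation is to keep only the first 4 characters.
Doing the same to "walnuts": "waln".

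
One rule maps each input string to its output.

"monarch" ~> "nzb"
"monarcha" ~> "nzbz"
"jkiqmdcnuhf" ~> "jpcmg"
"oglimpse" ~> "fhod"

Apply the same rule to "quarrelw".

tqdv

The pattern: shift every letter 1 place backward in the alphabet (wrapping around), then keep every other character starting from the second (positions 2nd, 4th, 6th, ...).
For "quarrelw", step one produces "ptzqqdkv"; step two turns that into "tqdv".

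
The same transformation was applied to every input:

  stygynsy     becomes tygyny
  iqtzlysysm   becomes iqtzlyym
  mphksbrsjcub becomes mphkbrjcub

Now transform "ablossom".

The rule is to remove every "s".
For "ablossom" the result is "abloom".

abloom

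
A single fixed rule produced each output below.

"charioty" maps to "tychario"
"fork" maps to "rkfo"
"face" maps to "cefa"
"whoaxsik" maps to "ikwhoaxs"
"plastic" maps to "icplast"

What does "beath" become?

thbea

In each case the input is transformed by: move the last 2 characters to the front (rotate right by 2).
For "beath" the result is "thbea".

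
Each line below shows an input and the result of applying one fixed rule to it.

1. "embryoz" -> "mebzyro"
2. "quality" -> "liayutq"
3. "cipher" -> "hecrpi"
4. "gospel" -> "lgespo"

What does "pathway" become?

haaywtp

In each case the input is transformed by: sort the characters into reverse alphabetical order, then move the last 3 characters to the front (rotate right by 3).
Applying both steps to "pathway": "ywtphaa", then "haaywtp".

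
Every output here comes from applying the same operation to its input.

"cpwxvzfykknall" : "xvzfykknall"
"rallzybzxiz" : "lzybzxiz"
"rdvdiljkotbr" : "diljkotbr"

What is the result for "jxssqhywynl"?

What's happening: delete the first 3 characters.
Applying that to "jxssqhywynl" gives "sqhywynl".

sqhywynl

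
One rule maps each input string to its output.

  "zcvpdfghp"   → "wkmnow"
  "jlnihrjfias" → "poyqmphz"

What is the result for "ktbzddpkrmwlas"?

Rule — shift every letter 7 places forward in the alphabet (wrapping around), then delete the first 3 characters.
Applying both steps to "ktbzddpkrmwlas": "raigkkwrytdshz", then "gkkwrytdshz".

gkkwrytdshz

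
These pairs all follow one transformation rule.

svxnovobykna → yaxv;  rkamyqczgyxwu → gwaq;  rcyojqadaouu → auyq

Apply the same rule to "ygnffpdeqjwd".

Each output is the input with this applied: keep one character in every 3, starting at position 3 (positions 3rd, 6th, 9th, ...), then move the last 2 characters to the front (rotate right by 2).
Working it through for "ygnffpdeqjwd": intermediate "npqd", final "qdnp".

qdnp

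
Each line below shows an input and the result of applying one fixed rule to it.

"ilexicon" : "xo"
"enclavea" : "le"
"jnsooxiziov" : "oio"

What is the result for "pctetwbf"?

Looking at the pairs, the operation is to delete the first character, then keep one character in every 3, starting at position 3 (positions 3rd, 6th, 9th, ...).
Applying both steps to "pctetwbf": "ctetwbf", then "eb".

eb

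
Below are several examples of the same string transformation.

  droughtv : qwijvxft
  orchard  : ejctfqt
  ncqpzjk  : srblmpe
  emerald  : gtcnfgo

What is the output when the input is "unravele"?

tcxgngwp

The pattern: move the first 2 characters to the end (rotate left by 2), then shift every letter 2 places forward in the alphabet (wrapping around).
On "unravele": the first step gives "raveleun", and the second then gives "tcxgngwp".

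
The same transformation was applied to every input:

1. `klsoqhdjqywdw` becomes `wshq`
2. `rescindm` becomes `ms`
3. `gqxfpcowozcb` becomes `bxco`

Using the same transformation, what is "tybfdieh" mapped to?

hb

The rule is to move the last 3 characters to the front (rotate right by 3), then keep one character in every 3, starting at position 3 (positions 3rd, 6th, 9th, ...).
Starting from "tybfdieh": after the first operation, "iehtybfd"; after the second, "hb".
(Check on "klsoqhdjqywdw": → "wdwklsoqhdjqy" → "wshq" ✓)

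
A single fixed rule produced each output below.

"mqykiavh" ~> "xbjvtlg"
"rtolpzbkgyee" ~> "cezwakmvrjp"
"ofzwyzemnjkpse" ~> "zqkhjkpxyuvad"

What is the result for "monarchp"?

Looking at the pairs, the operation is to shift every letter 11 places forward in the alphabet (wrapping around), then delete the last character.
Starting from "monarchp": after the first operation, "xzylcnsa"; after the second, "xzylcns".

xzylcns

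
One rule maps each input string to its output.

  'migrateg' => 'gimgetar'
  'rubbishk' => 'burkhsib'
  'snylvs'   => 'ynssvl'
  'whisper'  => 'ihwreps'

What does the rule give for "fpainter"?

apfretni

In each case the input is transformed by: move the first 3 characters to the end (rotate left by 3), then reverse the string.
Applying both steps to "fpainter": "interfpa", then "apfretni".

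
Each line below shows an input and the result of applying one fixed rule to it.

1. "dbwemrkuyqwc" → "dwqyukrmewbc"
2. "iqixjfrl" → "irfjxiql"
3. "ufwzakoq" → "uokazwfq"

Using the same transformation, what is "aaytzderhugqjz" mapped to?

The transformation: reverse the string, then swap the first and last characters.
For "aaytzderhugqjz" the result is "ajqguhredztyaz".

ajqguhredztyaz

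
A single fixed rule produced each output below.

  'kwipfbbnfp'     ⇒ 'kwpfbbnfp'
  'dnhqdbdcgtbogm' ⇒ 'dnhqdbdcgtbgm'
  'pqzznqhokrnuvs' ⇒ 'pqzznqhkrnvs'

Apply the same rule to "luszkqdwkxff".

The transformation: remove every vowel.
Applying that to "luszkqdwkxff" gives "lszkqdwkxff".

lszkqdwkxff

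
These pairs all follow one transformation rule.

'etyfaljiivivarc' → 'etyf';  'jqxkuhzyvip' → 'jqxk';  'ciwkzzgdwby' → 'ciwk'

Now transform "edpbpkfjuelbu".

edpb

The transformation: keep only the first 4 characters.
So "edpbpkfjuelbu" becomes "edpb".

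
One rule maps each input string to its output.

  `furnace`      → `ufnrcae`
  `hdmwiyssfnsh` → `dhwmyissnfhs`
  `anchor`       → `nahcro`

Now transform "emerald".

The rule is to swap each adjacent pair of characters (1↔2, 3↔4, ...).
"emerald" → "merelad".

merelad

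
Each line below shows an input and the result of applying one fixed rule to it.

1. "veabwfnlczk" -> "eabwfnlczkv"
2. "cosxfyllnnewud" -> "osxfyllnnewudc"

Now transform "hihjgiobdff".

ihjgiobdffh

Each output is the input with this applied: move the first character to the end.
On "hihjgiobdff" that produces "ihjgiobdffh".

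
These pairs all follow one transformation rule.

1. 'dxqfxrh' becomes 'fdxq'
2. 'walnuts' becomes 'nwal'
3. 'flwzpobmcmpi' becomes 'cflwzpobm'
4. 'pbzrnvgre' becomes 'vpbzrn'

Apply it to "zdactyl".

Looking at the pairs, the operation is to delete the last 3 characters, then move the last character to the front.
Doing the same to "zdactyl": "czda".
(Check on "dxqfxrh": → "dxqf" → "fdxq" ✓)

czda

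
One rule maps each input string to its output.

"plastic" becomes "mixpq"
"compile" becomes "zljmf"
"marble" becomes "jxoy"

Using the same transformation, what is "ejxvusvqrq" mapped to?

The pattern: shift every letter 3 places backward in the alphabet (wrapping around), then delete the last 2 characters.
For "ejxvusvqrq", step one produces "bgusrpsnon"; step two turns that into "bgusrpsn".

bgusrpsn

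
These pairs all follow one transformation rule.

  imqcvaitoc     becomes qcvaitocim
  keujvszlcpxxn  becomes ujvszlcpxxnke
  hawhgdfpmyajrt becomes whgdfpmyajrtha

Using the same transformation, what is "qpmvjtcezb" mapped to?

mvjtcezbqp

The rule is to move the first 2 characters to the end (rotate left by 2).
Doing the same to "qpmvjtcezb": "mvjtcezbqp".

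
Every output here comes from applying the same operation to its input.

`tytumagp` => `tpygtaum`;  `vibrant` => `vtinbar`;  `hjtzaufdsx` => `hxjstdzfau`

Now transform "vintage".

veignat

Rule — take characters alternately from the front and the back (1st, last, 2nd, 2nd-last, ...).
Doing the same to "vintage": "veignat".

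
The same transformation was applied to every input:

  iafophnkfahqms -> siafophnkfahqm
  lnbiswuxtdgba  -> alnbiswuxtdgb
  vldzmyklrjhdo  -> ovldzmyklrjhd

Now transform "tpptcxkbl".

ltpptcxkb

Each output is the input with this applied: move the last character to the front.
For "tpptcxkbl" the result is "ltpptcxkb".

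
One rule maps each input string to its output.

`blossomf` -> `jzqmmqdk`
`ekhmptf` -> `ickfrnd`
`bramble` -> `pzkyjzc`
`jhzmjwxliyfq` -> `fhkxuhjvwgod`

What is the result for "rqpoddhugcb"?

The transformation: shift every letter 2 places backward in the alphabet (wrapping around), then swap each adjacent pair of characters (1↔2, 3↔4, ...).
"rqpoddhugcb" → "ponmbbfseaz" → "opmnbbsfaez".

opmnbbsfaez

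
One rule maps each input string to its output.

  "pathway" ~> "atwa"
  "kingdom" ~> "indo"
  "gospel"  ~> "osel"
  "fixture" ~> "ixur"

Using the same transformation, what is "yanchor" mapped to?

What's happening: double every character, then keep one character in every 3, starting at position 3 (positions 3rd, 6th, 9th, ...).
"yanchor" → "yyaanncchhoorr" → "anho".

anho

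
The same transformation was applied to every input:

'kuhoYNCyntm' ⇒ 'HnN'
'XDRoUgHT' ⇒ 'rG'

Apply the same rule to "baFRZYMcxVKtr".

fyXT

In each case the input is transformed by: keep one character in every 3, starting at position 3 (positions 3rd, 6th, 9th, ...), then flip the case of every letter.
For "baFRZYMcxVKtr", step one produces "FYxt"; step two turns that into "fyXT".
(Check on "kuhoYNCyntm": → "hNn" → "HnN" ✓)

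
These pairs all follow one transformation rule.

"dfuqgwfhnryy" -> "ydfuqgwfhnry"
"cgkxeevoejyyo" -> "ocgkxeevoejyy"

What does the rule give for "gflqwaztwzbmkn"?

Rule — move the last character to the front.
Applying that to "gflqwaztwzbmkn" gives "ngflqwaztwzbmk".

ngflqwaztwzbmk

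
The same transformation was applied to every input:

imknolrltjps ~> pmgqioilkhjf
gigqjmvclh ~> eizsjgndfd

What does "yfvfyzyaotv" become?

sqlxvwvcscv

In each case the input is transformed by: reverse the string, then shift every letter 3 places backward in the alphabet (wrapping around).
Applying both steps to "yfvfyzyaotv": "vtoayzyfvfy", then "sqlxvwvcscv".
(Check on "gigqjmvclh": → "hlcvmjqgig" → "eizsjgndfd" ✓)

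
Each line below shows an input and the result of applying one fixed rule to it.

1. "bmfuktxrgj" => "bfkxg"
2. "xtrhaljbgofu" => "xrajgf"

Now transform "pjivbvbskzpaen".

pibbkpe

The rule is to keep every other character starting from the first (positions 1st, 3rd, 5th, ...).
"pjivbvbskzpaen" → "pibbkpe".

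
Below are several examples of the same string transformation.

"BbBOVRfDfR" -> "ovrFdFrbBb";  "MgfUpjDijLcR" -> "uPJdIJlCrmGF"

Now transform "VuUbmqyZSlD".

BMQYzsLdvUu

The pattern: move the first 3 characters to the end (rotate left by 3), then flip the case of every letter.
"VuUbmqyZSlD" → "bmqyZSlDVuU" → "BMQYzsLdvUu".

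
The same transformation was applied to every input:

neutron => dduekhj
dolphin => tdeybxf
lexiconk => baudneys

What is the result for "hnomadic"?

Looking at the pairs, the operation is to shift every letter 10 places backward in the alphabet (wrapping around), then take characters alternately from the front and the back (1st, last, 2nd, 2nd-last, ...).
On "hnomadic": the first step gives "xdecqtys", and the second then gives "xsdyetcq".

xsdyetcq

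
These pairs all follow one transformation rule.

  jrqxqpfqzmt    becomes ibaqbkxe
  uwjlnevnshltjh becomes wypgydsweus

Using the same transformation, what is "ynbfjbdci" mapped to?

qumont

The rule is to delete the first 3 characters, then shift every letter 11 places forward in the alphabet (wrapping around).
On "ynbfjbdci": the first step gives "fjbdci", and the second then gives "qumont".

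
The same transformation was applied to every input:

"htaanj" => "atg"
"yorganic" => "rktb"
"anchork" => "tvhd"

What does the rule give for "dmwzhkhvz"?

wpaas

Looking at the pairs, the operation is to shift every letter 7 places backward in the alphabet (wrapping around), then keep every other character starting from the first (positions 1st, 3rd, 5th, ...).
So "dmwzhkhvz" becomes "wpaas".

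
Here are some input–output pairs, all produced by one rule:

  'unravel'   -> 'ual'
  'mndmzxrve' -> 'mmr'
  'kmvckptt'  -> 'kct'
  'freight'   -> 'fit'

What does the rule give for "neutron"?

The pattern: keep one character in every 3, starting at position 1 (positions 1st, 4th, 7th, ...).
On "neutron" that produces "ntn".

ntn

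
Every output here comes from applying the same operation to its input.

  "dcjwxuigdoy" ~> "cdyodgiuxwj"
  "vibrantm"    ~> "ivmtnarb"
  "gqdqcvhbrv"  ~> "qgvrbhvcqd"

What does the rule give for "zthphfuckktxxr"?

tzrxxtkkcufhph

The pattern: reverse the string, then move the last 2 characters to the front (rotate right by 2).
Working it through for "zthphfuckktxxr": intermediate "rxxtkkcufhphtz", final "tzrxxtkkcufhph".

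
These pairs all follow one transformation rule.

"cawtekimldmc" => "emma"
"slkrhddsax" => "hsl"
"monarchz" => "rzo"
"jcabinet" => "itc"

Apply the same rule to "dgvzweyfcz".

wfg

The pattern: keep one character in every 3, starting at position 2 (positions 2nd, 5th, 8th, ...), then move the first character to the end.
For "dgvzweyfcz" the result is "wfg".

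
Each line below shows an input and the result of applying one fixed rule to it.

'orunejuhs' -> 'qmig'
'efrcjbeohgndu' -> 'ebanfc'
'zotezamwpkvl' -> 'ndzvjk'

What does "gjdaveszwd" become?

The transformation: shift every letter 1 place backward in the alphabet (wrapping around), then keep every other character starting from the second (positions 2nd, 4th, 6th, ...).
Working it through for "gjdaveszwd": intermediate "ficzudryvc", final "izdyc".
(Check on "efrcjbeohgndu": → "deqbiadngfmct" → "ebanfc" ✓)

izdyc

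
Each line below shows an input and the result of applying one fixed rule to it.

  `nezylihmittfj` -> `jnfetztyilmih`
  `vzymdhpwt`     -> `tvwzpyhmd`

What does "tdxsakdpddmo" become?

otmddxdspadk

Each output is the input with this applied: reverse the string, then take characters alternately from the front and the back (1st, last, 2nd, 2nd-last, ...).
For "tdxsakdpddmo", step one produces "omddpdkasxdt"; step two turns that into "otmddxdspadk".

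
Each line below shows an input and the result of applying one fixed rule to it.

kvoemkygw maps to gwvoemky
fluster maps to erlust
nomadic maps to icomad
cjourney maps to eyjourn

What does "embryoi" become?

oimbry

The pattern: delete the first character, then move the last 2 characters to the front (rotate right by 2).
For "embryoi" the result is "oimbry".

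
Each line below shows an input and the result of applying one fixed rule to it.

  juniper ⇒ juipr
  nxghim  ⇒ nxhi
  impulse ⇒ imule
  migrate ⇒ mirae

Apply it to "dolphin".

Rule — double every character, then keep one character in every 3, starting at position 1 (positions 1st, 4th, 7th, ...).
On "dolphin": the first step gives "ddoollpphhiinn", and the second then gives "dophn".

dophn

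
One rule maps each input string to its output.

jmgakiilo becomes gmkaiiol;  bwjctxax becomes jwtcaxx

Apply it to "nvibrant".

ivrbnat

Rule — delete the first character, then swap each adjacent pair of characters (1↔2, 3↔4, ...).
"nvibrant" → "vibrant" → "ivrbnat".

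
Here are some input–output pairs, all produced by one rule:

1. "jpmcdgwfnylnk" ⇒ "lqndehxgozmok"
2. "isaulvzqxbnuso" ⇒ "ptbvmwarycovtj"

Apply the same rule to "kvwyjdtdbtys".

What's happening: swap the first and last characters, then shift every letter 1 place forward in the alphabet (wrapping around).
Starting from "kvwyjdtdbtys": after the first operation, "svwyjdtdbtyk"; after the second, "twxzkeuecuzl".

twxzkeuecuzl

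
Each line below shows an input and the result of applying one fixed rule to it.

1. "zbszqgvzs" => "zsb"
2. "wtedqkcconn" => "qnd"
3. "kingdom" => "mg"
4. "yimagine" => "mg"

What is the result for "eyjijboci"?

The rule is to sort the characters into reverse alphabetical order, then keep one character in every 3, starting at position 3 (positions 3rd, 6th, 9th, ...).
"eyjijboci" → "jib".

jib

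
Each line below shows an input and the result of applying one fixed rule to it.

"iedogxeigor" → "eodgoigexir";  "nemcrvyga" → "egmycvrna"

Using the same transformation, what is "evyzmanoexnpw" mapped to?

The rule is to take characters alternately from the front and the back (1st, last, 2nd, 2nd-last, ...), then move the first 2 characters to the end (rotate left by 2).
"evyzmanoexnpw" → "ewvpynzxmeaon" → "vpynzxmeaonew".

vpynzxmeaonew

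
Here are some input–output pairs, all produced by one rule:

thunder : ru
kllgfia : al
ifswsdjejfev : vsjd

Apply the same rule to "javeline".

The rule is to take characters alternately from the front and the back (1st, last, 2nd, 2nd-last, ...), then keep one character in every 3, starting at position 2 (positions 2nd, 5th, 8th, ...).
Applying both steps to "javeline": "jeanviel", then "evl".

evl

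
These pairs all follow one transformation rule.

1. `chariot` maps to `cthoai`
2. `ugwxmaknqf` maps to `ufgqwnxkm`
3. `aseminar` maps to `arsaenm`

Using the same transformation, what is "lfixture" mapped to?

In each case the input is transformed by: take characters alternately from the front and the back (1st, last, 2nd, 2nd-last, ...), then delete the last character.
Working it through for "lfixture": intermediate "lefriuxt", final "lefriux".

lefriux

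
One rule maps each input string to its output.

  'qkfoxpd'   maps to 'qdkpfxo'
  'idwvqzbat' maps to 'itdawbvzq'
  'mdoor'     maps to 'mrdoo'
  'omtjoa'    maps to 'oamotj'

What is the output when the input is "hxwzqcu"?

huxcwqz

The rule is to take characters alternately from the front and the back (1st, last, 2nd, 2nd-last, ...).
For "hxwzqcu" the result is "huxcwqz".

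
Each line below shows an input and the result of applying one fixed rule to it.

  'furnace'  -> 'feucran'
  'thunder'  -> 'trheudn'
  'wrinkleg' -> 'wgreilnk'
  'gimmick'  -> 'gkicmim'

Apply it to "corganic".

ccoirnga

What's happening: take characters alternately from the front and the back (1st, last, 2nd, 2nd-last, ...).
So "corganic" becomes "ccoirnga".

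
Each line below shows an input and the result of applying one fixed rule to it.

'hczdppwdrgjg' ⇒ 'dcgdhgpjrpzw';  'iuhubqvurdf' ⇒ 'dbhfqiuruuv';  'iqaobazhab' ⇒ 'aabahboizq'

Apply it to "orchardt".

cahdrotr

The transformation: sort the characters into alphabetical order, then swap each adjacent pair of characters (1↔2, 3↔4, ...).
For "orchardt", step one produces "acdhorrt"; step two turns that into "cahdrotr".
(Check on "iqaobazhab": → "aaabbhioqz" → "aabahboizq" ✓)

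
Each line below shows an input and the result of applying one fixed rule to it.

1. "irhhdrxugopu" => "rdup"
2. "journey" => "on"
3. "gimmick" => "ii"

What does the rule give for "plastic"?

The rule is to keep one character in every 3, starting at position 2 (positions 2nd, 5th, 8th, ...).
For "plastic" the result is "lt".

lt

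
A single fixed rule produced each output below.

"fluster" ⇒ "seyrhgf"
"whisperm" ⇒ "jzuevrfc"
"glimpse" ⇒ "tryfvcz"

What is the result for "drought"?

Each output is the input with this applied: take characters alternately from the front and the back (1st, last, 2nd, 2nd-last, ...), then shift every letter 13 places forward in the alphabet (wrapping around) — i.e. ROT13.
Starting from "drought": after the first operation, "dtrhogu"; after the second, "qgeubth".

qgeubth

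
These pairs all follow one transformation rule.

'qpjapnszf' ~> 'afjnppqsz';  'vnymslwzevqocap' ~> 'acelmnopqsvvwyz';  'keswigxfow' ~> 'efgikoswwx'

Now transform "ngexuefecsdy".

cdeeefgnsuxy

Looking at the pairs, the operation is to sort the characters into alphabetical order.
On "ngexuefecsdy" that produces "cdeeefgnsuxy".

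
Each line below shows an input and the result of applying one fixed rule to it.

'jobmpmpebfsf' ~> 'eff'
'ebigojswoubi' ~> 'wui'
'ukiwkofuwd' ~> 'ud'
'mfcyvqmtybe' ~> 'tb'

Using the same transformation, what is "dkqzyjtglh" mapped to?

gh

In each case the input is transformed by: keep every other character starting from the second (positions 2nd, 4th, 6th, ...), then delete the first 3 characters.
On "dkqzyjtglh" that produces "gh".
(Check on "ukiwkofuwd": → "kwoud" → "ud" ✓)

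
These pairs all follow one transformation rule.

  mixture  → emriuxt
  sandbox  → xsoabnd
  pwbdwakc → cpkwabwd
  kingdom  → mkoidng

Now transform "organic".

coirnga

Rule — take characters alternately from the front and the back (1st, last, 2nd, 2nd-last, ...), then swap each adjacent pair of characters (1↔2, 3↔4, ...).
Doing the same to "organic": "coirnga".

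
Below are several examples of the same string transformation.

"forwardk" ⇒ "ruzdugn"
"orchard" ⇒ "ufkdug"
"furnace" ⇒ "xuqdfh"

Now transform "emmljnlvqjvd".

Rule — shift every letter 3 places forward in the alphabet (wrapping around), then delete the first character.
For "emmljnlvqjvd", step one produces "hppomqoytmyg"; step two turns that into "ppomqoytmyg".

ppomqoytmyg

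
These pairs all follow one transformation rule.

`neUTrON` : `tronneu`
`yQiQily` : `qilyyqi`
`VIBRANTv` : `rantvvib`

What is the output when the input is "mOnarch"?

Rule — move the first 3 characters to the end (rotate left by 3), then convert every letter to lowercase.
Doing the same to "mOnarch": "archmon".

archmon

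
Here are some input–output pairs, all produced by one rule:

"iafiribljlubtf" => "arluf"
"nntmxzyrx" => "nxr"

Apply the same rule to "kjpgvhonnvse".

jvns

The rule is to keep one character in every 3, starting at position 2 (positions 2nd, 5th, 8th, ...).
Applying that to "kjpgvhonnvse" gives "jvns".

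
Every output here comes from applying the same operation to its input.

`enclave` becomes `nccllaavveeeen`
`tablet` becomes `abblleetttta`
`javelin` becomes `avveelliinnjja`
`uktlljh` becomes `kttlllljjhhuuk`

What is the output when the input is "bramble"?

The pattern: double every character, then move the first 3 characters to the end (rotate left by 3).
Working it through for "bramble": intermediate "bbrraammbbllee", final "raammbblleebbr".

raammbblleebbr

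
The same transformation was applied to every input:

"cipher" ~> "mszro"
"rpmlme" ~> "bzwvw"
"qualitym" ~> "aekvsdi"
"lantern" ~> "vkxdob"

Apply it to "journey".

The pattern: delete the last character, then shift every letter 10 places forward in the alphabet (wrapping around).
On "journey": the first step gives "journe", and the second then gives "tyebxo".
(Check on "cipher": → "ciphe" → "mszro" ✓)

tyebxo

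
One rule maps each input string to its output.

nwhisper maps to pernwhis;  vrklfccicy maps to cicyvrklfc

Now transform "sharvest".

estsharv

The transformation: move the first character to the end, then swap the front and back halves of the string.
Working it through for "sharvest": intermediate "harvests", final "estsharv".
(Check on "vrklfccicy": → "rklfccicyv" → "cicyvrklfc" ✓)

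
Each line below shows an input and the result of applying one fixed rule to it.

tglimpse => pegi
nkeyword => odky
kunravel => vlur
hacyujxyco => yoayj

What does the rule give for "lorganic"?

Looking at the pairs, the operation is to keep every other character starting from the second (positions 2nd, 4th, 6th, ...), then move the last 2 characters to the front (rotate right by 2).
On "lorganic": the first step gives "ognc", and the second then gives "ncog".

ncog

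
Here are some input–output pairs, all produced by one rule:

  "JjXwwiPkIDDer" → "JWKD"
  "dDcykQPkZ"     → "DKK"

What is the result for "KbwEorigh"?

What's happening: keep one character in every 3, starting at position 2 (positions 2nd, 5th, 8th, ...), then convert every letter to uppercase.
Working it through for "KbwEorigh": intermediate "bog", final "BOG".

BOG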